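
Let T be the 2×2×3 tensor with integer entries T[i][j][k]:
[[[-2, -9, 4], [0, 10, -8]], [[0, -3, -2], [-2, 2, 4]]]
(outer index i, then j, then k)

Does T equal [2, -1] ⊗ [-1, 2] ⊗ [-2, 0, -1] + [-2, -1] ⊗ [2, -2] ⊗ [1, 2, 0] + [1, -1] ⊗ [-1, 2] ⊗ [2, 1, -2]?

Reconstruct entry (1,0,0) from the claimed factors: Σₗ aₗ[1]bₗ[0]cₗ[0] = (-1)·(-1)·(-2) + (-1)·(2)·(1) + (-1)·(-1)·(2) = -2, but T[1,0,0] = 0. The claim is false.

No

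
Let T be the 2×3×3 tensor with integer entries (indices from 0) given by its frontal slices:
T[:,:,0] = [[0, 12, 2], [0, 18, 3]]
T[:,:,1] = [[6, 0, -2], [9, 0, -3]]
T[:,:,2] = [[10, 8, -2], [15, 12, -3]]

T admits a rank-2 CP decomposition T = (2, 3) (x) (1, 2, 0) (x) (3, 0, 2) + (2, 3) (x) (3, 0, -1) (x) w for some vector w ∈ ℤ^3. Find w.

w = (-1, 1, 1)

Subtract the known terms from T to get the rank-1 residual R = (2, 3) (x) (3, 0, -1) (x) w, so R[i,j,k] = a[i]·b[j]·w[k]. Pick indices with nonzero a[0]·b[0] = (2)·(3) = 6. Only the fibre through (0,0,·) is needed: R[0,0,:] = T[0,0,:] − Σₗ aₗ[0]bₗ[0]cₗ = [0, 6, 10] − (2)·(1)·(3, 0, 2) = [-6, 6, 6]. Then w[k] = R[0,0,k] / 6 for each k, giving w = [-6, 6, 6] / 6 = (-1, 1, 1).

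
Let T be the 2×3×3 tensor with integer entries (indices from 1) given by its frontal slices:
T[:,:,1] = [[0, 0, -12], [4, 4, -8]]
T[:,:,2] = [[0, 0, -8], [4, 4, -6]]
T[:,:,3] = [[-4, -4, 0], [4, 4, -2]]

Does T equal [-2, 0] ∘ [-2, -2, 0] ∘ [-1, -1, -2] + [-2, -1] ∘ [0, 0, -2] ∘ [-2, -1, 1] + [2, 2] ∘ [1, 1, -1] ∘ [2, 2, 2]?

Yes

Reconstruct entrywise from the claimed factors. For example, T[2,2,1] = 4 and Σₗ aₗ[2]bₗ[2]cₗ[1] = (0)·(-2)·(-1) + (-1)·(0)·(-2) + (2)·(1)·(2) = 4; checking all 18 entries, every one matches. The claim holds.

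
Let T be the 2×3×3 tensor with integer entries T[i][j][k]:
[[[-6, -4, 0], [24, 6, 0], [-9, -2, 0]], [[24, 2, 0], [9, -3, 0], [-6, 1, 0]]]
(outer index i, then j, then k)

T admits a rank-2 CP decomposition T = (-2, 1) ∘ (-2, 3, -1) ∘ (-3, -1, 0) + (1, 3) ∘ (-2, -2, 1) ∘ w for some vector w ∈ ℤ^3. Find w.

w = (-3, 0, 0)

Subtract the known terms from T to get the rank-1 residual R = (1, 3) ∘ (-2, -2, 1) ∘ w, so R[i,j,k] = a[i]·b[j]·w[k]. Pick indices with nonzero a[0]·b[0] = (1)·(-2) = -2. Only the fibre through (0,0,·) is needed: R[0,0,:] = T[0,0,:] − Σₗ aₗ[0]bₗ[0]cₗ = [-6, -4, 0] − (-2)·(-2)·(-3, -1, 0) = [6, 0, 0]. Then w[k] = R[0,0,k] / -2 for each k, giving w = [6, 0, 0] / -2 = (-3, 0, 0).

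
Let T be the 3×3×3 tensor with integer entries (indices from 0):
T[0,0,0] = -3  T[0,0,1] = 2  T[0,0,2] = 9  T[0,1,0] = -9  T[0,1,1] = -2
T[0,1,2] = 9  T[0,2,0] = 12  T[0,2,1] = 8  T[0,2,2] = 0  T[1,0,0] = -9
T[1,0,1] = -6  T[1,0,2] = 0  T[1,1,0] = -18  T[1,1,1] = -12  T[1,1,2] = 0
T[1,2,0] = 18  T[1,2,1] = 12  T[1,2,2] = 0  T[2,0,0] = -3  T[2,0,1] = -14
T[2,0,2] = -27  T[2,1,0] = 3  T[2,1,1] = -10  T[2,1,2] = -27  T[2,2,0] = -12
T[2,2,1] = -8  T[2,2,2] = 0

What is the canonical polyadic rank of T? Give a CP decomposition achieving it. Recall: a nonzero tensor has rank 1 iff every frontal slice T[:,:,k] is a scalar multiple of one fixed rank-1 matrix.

Lower bound: the mode-2 unfolding of T (rows indexed by j, columns by (i,k) = (0,0), (0,1), (0,2), (1,0), (1,1), (1,2), (2,0), (2,1), (2,2)) is [[-3, 2, 9, -9, -6, 0, -3, -14, -27], [-9, -2, 9, -18, -12, 0, 3, -10, -27], [12, 8, 0, 18, 12, 0, -12, -8, 0]].
There the 2×2 minor on rows j ∈ {0, 1}, columns (i,k) ∈ {(0,0), (0,1)} is det [[-3, 2], [-9, -2]] = 24 ≠ 0, so this unfolding has rank ≥ 2; CP rank is at least every unfolding rank, so rank(T) ≥ 2. (This is only a lower bound: in general the CP rank may exceed every unfolding rank, so we still need to exhibit 2 rank-1 terms summing to T.)
Upper bound — finding two terms. Write S_k = T[:,:,k] for the frontal slices: S₀ = [[-3, -9, 12], [-9, -18, 18], [-3, 3, -12]], S₁ = [[2, -2, 8], [-6, -12, 12], [-14, -10, -8]], S₂ = [[9, 9, 0], [0, 0, 0], [-27, -27, 0]].
If T = a₁ (x) b₁ (x) c₁ + a₂ (x) b₂ (x) c₂ then each S_k = c₁[k]·a₁b₁ᵀ + c₂[k]·a₂b₂ᵀ. S₀ and S₁ are linearly independent, so a₁b₁ᵀ and a₂b₂ᵀ must span the same plane of matrices: they are the rank-1 matrices of the form x·S₀ + y·S₁.
The 2×2 minor of x·S₀ + y·S₁ on rows {0,1}, columns {0,1} is −27·x² − 72·xy − 36·y² = (-9)·(x + 2·y)(3·x + 2·y), vanishing at (x:y) = (2:-1) and (2:-3).
M₁ = 2·S₀ − S₁ = [[-8, -16, 16], [-12, -24, 24], [8, 16, -16]] = (-4)·[2, 3, -2][1, 2, -2]ᵀ and M₂ = 2·S₀ − 3·S₁ = [[-12, -12, 0], [0, 0, 0], [36, 36, 0]] = (-12)·[1, 0, -3][1, 1, 0]ᵀ, so take a₁ = [2, 3, -2], b₁ = [1, 2, -2], a₂ = [1, 0, -3], b₂ = [1, 1, 0].
Each slice is an integer combination of E₁ = a₁b₁ᵀ and E₂ = a₂b₂ᵀ: S₀ = −3·E₁ + 3·E₂, S₁ = −2·E₁ + 6·E₂, S₂ = 9·E₂; reading off coefficients, c₁ = [-3, -2, 0] and c₂ = [3, 6, 9].
Hence T = [2, 3, -2] (x) [1, 2, -2] (x) [-3, -2, 0] + [1, 0, -3] (x) [1, 1, 0] (x) [3, 6, 9], so rank(T) ≤ 2.
These bounds meet, so rank(T) = 2.

rank(T) = 2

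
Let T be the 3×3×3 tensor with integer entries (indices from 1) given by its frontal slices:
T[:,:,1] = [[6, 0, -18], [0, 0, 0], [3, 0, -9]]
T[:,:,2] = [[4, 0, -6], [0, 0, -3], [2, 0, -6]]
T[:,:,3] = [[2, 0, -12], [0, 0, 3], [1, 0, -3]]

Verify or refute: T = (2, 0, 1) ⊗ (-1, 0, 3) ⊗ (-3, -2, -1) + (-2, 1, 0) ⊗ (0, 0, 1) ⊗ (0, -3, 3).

Reconstruct entrywise from the claimed factors. For example, T[2,2,2] = 0 and Σₗ aₗ[2]bₗ[2]cₗ[2] = (0)·(0)·(-2) + (1)·(0)·(-3) = 0; checking all 27 entries, every one matches. The claim holds.

Yes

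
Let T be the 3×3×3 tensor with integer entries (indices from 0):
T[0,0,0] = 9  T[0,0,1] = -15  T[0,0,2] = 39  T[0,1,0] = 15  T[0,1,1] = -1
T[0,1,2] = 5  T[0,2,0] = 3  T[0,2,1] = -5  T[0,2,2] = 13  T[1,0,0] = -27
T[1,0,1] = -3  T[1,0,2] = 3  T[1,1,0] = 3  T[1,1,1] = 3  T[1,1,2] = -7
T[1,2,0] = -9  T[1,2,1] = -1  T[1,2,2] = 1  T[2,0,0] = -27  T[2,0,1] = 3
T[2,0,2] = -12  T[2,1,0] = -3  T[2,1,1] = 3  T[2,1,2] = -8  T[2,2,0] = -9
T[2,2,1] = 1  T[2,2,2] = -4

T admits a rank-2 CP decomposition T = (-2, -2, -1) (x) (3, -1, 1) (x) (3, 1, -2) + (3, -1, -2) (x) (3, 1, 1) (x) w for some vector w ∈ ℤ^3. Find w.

Subtract the known terms from T to get the rank-1 residual R = (3, -1, -2) (x) (3, 1, 1) (x) w, so R[i,j,k] = a[i]·b[j]·w[k]. Pick indices with nonzero a[0]·b[0] = (3)·(3) = 9. Only the fibre through (0,0,·) is needed: R[0,0,:] = T[0,0,:] − Σₗ aₗ[0]bₗ[0]cₗ = [9, -15, 39] − (-2)·(3)·(3, 1, -2) = [27, -9, 27]. Then w[k] = R[0,0,k] / 9 for each k, giving w = [27, -9, 27] / 9 = (3, -1, 3).

w = (3, -1, 3)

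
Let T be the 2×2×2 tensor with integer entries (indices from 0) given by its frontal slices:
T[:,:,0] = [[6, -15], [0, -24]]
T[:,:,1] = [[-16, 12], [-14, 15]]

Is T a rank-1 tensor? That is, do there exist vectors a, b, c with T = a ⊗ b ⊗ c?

No

The mode-1 unfolding of T (rows indexed by i, columns by (j,k) = (0,0), (0,1), (1,0), (1,1)) is [[6, -16, -15, 12], [0, -14, -24, 15]].
There the 2×2 minor on rows i ∈ {0, 1}, columns (j,k) ∈ {(0,0), (0,1)} is det [[6, -16], [0, -14]] = -84 ≠ 0, so this unfolding has rank ≥ 2; CP rank is at least every unfolding rank, so rank(T) ≥ 2.
In particular rank(T) ≥ 2 > 1, so T is not rank-1.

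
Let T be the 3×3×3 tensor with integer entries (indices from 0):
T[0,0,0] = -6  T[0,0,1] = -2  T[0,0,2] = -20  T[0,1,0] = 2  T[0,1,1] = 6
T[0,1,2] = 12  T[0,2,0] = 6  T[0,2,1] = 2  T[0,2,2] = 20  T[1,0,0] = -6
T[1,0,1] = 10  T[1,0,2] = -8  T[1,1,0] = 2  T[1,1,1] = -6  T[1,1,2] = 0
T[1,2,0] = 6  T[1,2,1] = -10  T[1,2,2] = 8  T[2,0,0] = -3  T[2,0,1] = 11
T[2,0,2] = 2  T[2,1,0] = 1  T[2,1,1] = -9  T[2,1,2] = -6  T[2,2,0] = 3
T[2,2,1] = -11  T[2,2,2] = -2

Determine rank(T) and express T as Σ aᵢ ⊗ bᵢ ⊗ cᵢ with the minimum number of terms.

Lower bound: the mode-2 unfolding of T (rows indexed by j, columns by (i,k) = (0,0), (0,1), (0,2), (1,0), (1,1), (1,2), (2,0), (2,1), (2,2)) is [[-6, -2, -20, -6, 10, -8, -3, 11, 2], [2, 6, 12, 2, -6, 0, 1, -9, -6], [6, 2, 20, 6, -10, 8, 3, -11, -2]].
There the 2×2 minor on rows j ∈ {0, 1}, columns (i,k) ∈ {(0,0), (0,1)} is det [[-6, -2], [2, 6]] = -32 ≠ 0, so this unfolding has rank ≥ 2; CP rank is at least every unfolding rank, so rank(T) ≥ 2. (Unfolding ranks only ever bound the CP rank from below — rank(T) can be strictly larger than all of them — so the matching upper bound has to come from an explicit 2-term decomposition.)
Upper bound — finding two terms. Write S_k = T[:,:,k] for the frontal slices: S₀ = [[-6, 2, 6], [-6, 2, 6], [-3, 1, 3]], S₁ = [[-2, 6, 2], [10, -6, -10], [11, -9, -11]], S₂ = [[-20, 12, 20], [-8, 0, 8], [2, -6, -2]].
If T = a₁ ⊗ b₁ ⊗ c₁ + a₂ ⊗ b₂ ⊗ c₂ then each S_k = c₁[k]·a₁b₁ᵀ + c₂[k]·a₂b₂ᵀ. S₀ and S₁ are linearly independent, so a₁b₁ᵀ and a₂b₂ᵀ must span the same plane of matrices: they are the rank-1 matrices of the form x·S₀ + y·S₁.
The 2×2 minor of x·S₀ + y·S₁ on rows {0,1}, columns {0,1} is 48·xy − 48·y² = 48·(x − y)(y), vanishing at (x:y) = (1:1) and (1:0).
M₁ = S₀ + S₁ = [[-8, 8, 8], [4, -4, -4], [8, -8, -8]] = (-4)·(2, -1, -2)(1, -1, -1)ᵀ and M₂ = S₀ = [[-6, 2, 6], [-6, 2, 6], [-3, 1, 3]] = −(2, 2, 1)(3, -1, -3)ᵀ, so take a₁ = (2, -1, -2), b₁ = (1, -1, -1), a₂ = (2, 2, 1), b₂ = (3, -1, -3).
Each slice is an integer combination of E₁ = a₁b₁ᵀ and E₂ = a₂b₂ᵀ: S₀ = −E₂, S₁ = −4·E₁ + E₂, S₂ = −4·E₁ − 2·E₂; reading off coefficients, c₁ = (0, -4, -4) and c₂ = (-1, 1, -2).
Hence T = (2, -1, -2) ⊗ (1, -1, -1) ⊗ (0, -4, -4) + (2, 2, 1) ⊗ (3, -1, -3) ⊗ (-1, 1, -2), so rank(T) ≤ 2.
These bounds meet, so rank(T) = 2.
Check entry T[0,2,1] = 2: (2)·(-1)·(-4) + (2)·(-3)·(1) = 2.

rank(T) = 2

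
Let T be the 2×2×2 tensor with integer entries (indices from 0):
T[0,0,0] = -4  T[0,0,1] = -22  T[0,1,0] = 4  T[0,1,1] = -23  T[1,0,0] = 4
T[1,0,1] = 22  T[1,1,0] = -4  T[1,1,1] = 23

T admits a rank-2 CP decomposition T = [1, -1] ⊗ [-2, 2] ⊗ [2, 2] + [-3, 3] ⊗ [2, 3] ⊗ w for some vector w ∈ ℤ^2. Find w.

w = [0, 3]

Subtract the known terms from T to get the rank-1 residual R = [-3, 3] ⊗ [2, 3] ⊗ w, so R[i,j,k] = a[i]·b[j]·w[k]. Pick indices with nonzero a[0]·b[0] = (-3)·(2) = -6. Only the fibre through (0,0,·) is needed: R[0,0,:] = T[0,0,:] − Σₗ aₗ[0]bₗ[0]cₗ = [-4, -22] − (1)·(-2)·[2, 2] = [0, -18]. Then w[k] = R[0,0,k] / -6 for each k, giving w = [0, -18] / -6 = [0, 3].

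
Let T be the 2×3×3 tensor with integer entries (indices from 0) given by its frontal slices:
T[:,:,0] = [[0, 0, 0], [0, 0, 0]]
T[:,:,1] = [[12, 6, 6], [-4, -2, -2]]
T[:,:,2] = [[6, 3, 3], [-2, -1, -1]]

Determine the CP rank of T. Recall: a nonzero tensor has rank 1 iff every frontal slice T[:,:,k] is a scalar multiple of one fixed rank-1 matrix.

1

Lower bound: T ≠ 0 (e.g. T[0,0,1] = 12), so rank(T) ≥ 1.
Upper bound: if T = a ⊗ b ⊗ c then every fibre of T is a multiple of the corresponding factor, so read the factors off the fibres through the nonzero entry T[0,0,1] = 12.
The mode-1 fibre T[:,0,1] = [12, -4] gives a = [3, -1] (primitive direction); the mode-2 fibre T[0,:,1] = [12, 6, 6] gives b = [2, 1, 1]; then c[k] = T[0,0,k] / (a[0]·b[0]) = [0, 12, 6] / 6 = [0, 2, 1].
Expanding [3, -1] ⊗ [2, 1, 1] ⊗ [0, 2, 1] reproduces all 18 entries of T, so T = [3, -1] ⊗ [2, 1, 1] ⊗ [0, 2, 1] and rank(T) ≤ 1.
These bounds meet, so rank(T) = 1.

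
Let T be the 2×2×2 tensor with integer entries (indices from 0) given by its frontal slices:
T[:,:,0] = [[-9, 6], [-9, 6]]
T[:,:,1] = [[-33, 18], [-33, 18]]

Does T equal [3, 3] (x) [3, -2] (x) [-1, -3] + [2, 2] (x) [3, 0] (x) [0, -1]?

Reconstruct entrywise from the claimed factors. For example, T[1,0,1] = -33 and Σₗ aₗ[1]bₗ[0]cₗ[1] = (3)·(3)·(-3) + (2)·(3)·(-1) = -33; checking all 8 entries, every one matches. The claim holds.

Yes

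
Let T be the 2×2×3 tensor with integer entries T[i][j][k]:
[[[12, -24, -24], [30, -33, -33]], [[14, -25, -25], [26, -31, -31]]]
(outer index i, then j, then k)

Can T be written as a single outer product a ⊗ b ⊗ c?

The mode-1 unfolding of T (rows indexed by i, columns by (j,k) = (0,0), (0,1), (0,2), (1,0), (1,1), (1,2)) is [[12, -24, -24, 30, -33, -33], [14, -25, -25, 26, -31, -31]].
There the 2×2 minor on rows i ∈ {0, 1}, columns (j,k) ∈ {(0,0), (0,1)} is det [[12, -24], [14, -25]] = 36 ≠ 0, so this unfolding has rank ≥ 2; CP rank is at least every unfolding rank, so rank(T) ≥ 2.
In particular rank(T) ≥ 2 > 1, so T is not rank-1.

No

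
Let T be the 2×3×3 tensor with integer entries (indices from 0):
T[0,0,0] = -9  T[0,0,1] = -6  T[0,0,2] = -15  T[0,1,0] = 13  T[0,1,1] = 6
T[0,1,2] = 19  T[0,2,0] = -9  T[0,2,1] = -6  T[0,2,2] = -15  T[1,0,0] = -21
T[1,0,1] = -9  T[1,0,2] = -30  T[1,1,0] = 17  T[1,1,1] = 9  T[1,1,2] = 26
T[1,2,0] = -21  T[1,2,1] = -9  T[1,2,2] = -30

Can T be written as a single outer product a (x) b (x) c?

The mode-1 unfolding of T (rows indexed by i, columns by (j,k) = (0,0), (0,1), (0,2), (1,0), (1,1), (1,2), (2,0), (2,1), (2,2)) is [[-9, -6, -15, 13, 6, 19, -9, -6, -15], [-21, -9, -30, 17, 9, 26, -21, -9, -30]].
There the 2×2 minor on rows i ∈ {0, 1}, columns (j,k) ∈ {(0,0), (0,1)} is det [[-9, -6], [-21, -9]] = -45 ≠ 0, so this unfolding has rank ≥ 2; CP rank is at least every unfolding rank, so rank(T) ≥ 2.
In particular rank(T) ≥ 2 > 1, so T is not rank-1.

No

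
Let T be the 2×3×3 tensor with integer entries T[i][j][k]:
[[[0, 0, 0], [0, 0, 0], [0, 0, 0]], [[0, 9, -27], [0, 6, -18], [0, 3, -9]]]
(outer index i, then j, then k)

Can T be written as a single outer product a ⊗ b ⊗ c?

The mode-1 fibre T[:,0,1] = [0, 9] gives a = [0, 1] (primitive direction); the mode-2 fibre T[1,:,1] = [9, 6, 3] gives b = [3, 2, 1]; then c[k] = T[1,0,k] / (a[1]·b[0]) = [0, 9, -27] / 3 = [0, 3, -9].
Expanding [0, 1] ⊗ [3, 2, 1] ⊗ [0, 3, -9] reproduces all 18 entries of T, so T = [0, 1] ⊗ [3, 2, 1] ⊗ [0, 3, -9] and rank(T) ≤ 1.
Equivalently every frontal slice T[:,:,k] is c[k] times the rank-1 matrix [0, 1] ⊗ [3, 2, 1]. So T has rank 1 (it is nonzero).

Yes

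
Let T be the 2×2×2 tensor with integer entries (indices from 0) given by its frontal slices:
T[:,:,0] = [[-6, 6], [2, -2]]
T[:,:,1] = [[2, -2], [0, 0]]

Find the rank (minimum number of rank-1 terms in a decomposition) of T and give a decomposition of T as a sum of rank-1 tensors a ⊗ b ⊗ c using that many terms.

Lower bound: the mode-1 unfolding of T (rows indexed by i, columns by (j,k) = (0,0), (0,1), (1,0), (1,1)) is [[-6, 2, 6, -2], [2, 0, -2, 0]].
There the 2×2 minor on rows i ∈ {0, 1}, columns (j,k) ∈ {(0,0), (0,1)} is det [[-6, 2], [2, 0]] = -4 ≠ 0, so this unfolding has rank ≥ 2; CP rank is at least every unfolding rank, so rank(T) ≥ 2. (This is only a lower bound: in general the CP rank may exceed every unfolding rank, so we still need to exhibit 2 rank-1 terms summing to T.)
Upper bound — finding two terms. Every mode-2 slice of T is a multiple of one matrix: T[:,j,:] = b[j]·M with b = [1, -1] and M = [[-6, 2], [2, 0]] (rows indexed by i, columns by k). So it suffices to write M as a sum of two rank-1 matrices.
Splitting M by its rows (i = 0, 1), M = [1, 0][-6, 2]ᵀ + [0, 1][2, 0]ᵀ.
Hence T = [1, 0] ⊗ [1, -1] ⊗ [-6, 2] + [0, 1] ⊗ [1, -1] ⊗ [2, 0], so rank(T) ≤ 2.
These bounds meet, so rank(T) = 2.

rank(T) = 2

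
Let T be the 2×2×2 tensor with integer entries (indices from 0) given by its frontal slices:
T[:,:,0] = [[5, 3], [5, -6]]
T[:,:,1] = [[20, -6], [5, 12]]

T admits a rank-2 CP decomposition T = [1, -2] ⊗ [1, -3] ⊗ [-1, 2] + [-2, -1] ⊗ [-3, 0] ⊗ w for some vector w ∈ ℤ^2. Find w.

w = [1, 3]

Subtract the known terms from T to get the rank-1 residual R = [-2, -1] ⊗ [-3, 0] ⊗ w, so R[i,j,k] = a[i]·b[j]·w[k]. Pick indices with nonzero a[0]·b[0] = (-2)·(-3) = 6. Only the fibre through (0,0,·) is needed: R[0,0,:] = T[0,0,:] − Σₗ aₗ[0]bₗ[0]cₗ = [5, 20] − (1)·(1)·[-1, 2] = [6, 18]. Then w[k] = R[0,0,k] / 6 for each k, giving w = [6, 18] / 6 = [1, 3].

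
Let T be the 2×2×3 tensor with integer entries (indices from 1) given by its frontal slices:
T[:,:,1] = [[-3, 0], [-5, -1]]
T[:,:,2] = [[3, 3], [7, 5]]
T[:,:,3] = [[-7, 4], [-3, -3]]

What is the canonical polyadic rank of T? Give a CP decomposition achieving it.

Lower bound: the mode-3 unfolding of T (rows indexed by k, columns by (i,j) = (1,1), (1,2), (2,1), (2,2)) is [[-3, 0, -5, -1], [3, 3, 7, 5], [-7, 4, -3, -3]].
There the 3×3 minor on rows k ∈ {1, 2, 3}, columns (i,j) ∈ {(1,1), (1,2), (2,1)} is det [[-3, 0, -5], [3, 3, 7], [-7, 4, -3]] = -54 ≠ 0, so this unfolding has rank ≥ 3; CP rank is at least every unfolding rank, so rank(T) ≥ 3. (This is only a lower bound: in general the CP rank may exceed every unfolding rank, so we still need to exhibit 3 rank-1 terms summing to T.)
Upper bound: T is a sum of 3 rank-1 terms, T = [1, -1] ⊗ [1, -1] ⊗ [1, 1, -1] + [1, 0] ⊗ [1, -1] ⊗ [-2, -2, -4] + [1, 2] ⊗ [2, 1] ⊗ [-1, 2, -1] (written with every a and b primitive with positive leading entry and the scale carried by c; CP decompositions are not unique, and this one is verified by expanding entrywise), so rank(T) ≤ 3.
These bounds meet, so rank(T) = 3.
Check entry T[2,2,3] = -3: (-1)·(-1)·(-1) + (0)·(-1)·(-4) + (2)·(1)·(-1) = -3.

rank(T) = 3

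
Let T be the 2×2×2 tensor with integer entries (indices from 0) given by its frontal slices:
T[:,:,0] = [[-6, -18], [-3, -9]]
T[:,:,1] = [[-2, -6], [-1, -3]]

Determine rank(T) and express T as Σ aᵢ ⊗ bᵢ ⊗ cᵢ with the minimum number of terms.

Lower bound: T ≠ 0 (e.g. T[0,0,0] = -6), so rank(T) ≥ 1.
Upper bound: if T = a ⊗ b ⊗ c then every fibre of T is a multiple of the corresponding factor, so read the factors off the fibres through the nonzero entry T[0,0,0] = -6.
The mode-1 fibre T[:,0,0] = [-6, -3] gives a = [2, 1] (primitive direction); the mode-2 fibre T[0,:,0] = [-6, -18] gives b = [1, 3]; then c[k] = T[0,0,k] / (a[0]·b[0]) = [-6, -2] / 2 = [-3, -1].
Expanding [2, 1] ⊗ [1, 3] ⊗ [-3, -1] reproduces all 8 entries of T, so T = [2, 1] ⊗ [1, 3] ⊗ [-3, -1] and rank(T) ≤ 1.
These bounds meet, so rank(T) = 1.
Check entry T[1,1,1] = -3: (1)·(3)·(-1) = -3.

rank(T) = 1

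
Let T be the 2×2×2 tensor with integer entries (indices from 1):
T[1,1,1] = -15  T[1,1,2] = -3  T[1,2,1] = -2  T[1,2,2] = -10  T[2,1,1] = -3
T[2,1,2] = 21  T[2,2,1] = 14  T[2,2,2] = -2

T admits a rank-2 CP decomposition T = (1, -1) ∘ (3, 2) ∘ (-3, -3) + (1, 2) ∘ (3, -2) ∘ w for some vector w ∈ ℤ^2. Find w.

w = (-2, 2)

Subtract the known terms from T to get the rank-1 residual R = (1, 2) ∘ (3, -2) ∘ w, so R[i,j,k] = a[i]·b[j]·w[k]. Pick indices with nonzero a[1]·b[1] = (1)·(3) = 3. Only the fibre through (1,1,·) is needed: R[1,1,:] = T[1,1,:] − Σₗ aₗ[1]bₗ[1]cₗ = [-15, -3] − (1)·(3)·(-3, -3) = [-6, 6]. Then w[k] = R[1,1,k] / 3 for each k, giving w = [-6, 6] / 3 = (-2, 2).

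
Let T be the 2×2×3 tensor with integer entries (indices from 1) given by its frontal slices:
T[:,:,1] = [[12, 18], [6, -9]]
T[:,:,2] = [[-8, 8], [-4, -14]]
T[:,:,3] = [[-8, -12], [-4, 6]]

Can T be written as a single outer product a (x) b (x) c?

The mode-2 unfolding of T (rows indexed by j, columns by (i,k) = (1,1), (1,2), (1,3), (2,1), (2,2), (2,3)) is [[12, -8, -8, 6, -4, -4], [18, 8, -12, -9, -14, 6]].
There the 2×2 minor on rows j ∈ {1, 2}, columns (i,k) ∈ {(1,1), (1,2)} is det [[12, -8], [18, 8]] = 240 ≠ 0, so this unfolding has rank ≥ 2; CP rank is at least every unfolding rank, so rank(T) ≥ 2.
In particular rank(T) ≥ 2 > 1, so T is not rank-1.

No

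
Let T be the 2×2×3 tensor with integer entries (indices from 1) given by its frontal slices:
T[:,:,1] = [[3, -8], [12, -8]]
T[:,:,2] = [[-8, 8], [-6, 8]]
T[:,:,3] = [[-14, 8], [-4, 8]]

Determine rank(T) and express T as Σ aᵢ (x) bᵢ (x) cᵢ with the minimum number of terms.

Lower bound: the mode-3 unfolding of T (rows indexed by k, columns by (i,j) = (1,1), (1,2), (2,1), (2,2)) is [[3, -8, 12, -8], [-8, 8, -6, 8], [-14, 8, -4, 8]].
There the 3×3 minor on rows k ∈ {1, 2, 3}, columns (i,j) ∈ {(1,1), (1,2), (2,1)} is det [[3, -8, 12], [-8, 8, -6], [-14, 8, -4]] = 208 ≠ 0, so this unfolding has rank ≥ 3; CP rank is at least every unfolding rank, so rank(T) ≥ 3. (This is only a lower bound: in general the CP rank may exceed every unfolding rank, so we still need to exhibit 3 rank-1 terms summing to T.)
Upper bound: T is a sum of 3 rank-1 terms, T = [1, -1] (x) [1, 0] (x) [-4, -2, -4] + [1, 0] (x) [1, 0] (x) [-1, 2, -2] + [1, 1] (x) [1, -1] (x) [8, -8, -8] (one valid choice — decompositions are not unique — normalised so each a, b is primitive with positive first nonzero entry; check it by expanding all entries), so rank(T) ≤ 3.
These bounds meet, so rank(T) = 3.
Check entry T[1,1,2] = -8: (1)·(1)·(-2) + (1)·(1)·(2) + (1)·(1)·(-8) = -8.

rank(T) = 3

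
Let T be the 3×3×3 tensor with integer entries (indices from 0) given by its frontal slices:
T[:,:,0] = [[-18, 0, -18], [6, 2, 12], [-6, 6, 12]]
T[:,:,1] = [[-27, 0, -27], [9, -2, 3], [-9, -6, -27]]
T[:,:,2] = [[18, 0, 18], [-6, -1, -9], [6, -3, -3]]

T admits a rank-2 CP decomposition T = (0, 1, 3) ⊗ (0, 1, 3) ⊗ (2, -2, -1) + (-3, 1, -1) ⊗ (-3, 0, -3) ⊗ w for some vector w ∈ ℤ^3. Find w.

w = (-2, -3, 2)

Subtract the known terms from T to get the rank-1 residual R = (-3, 1, -1) ⊗ (-3, 0, -3) ⊗ w, so R[i,j,k] = a[i]·b[j]·w[k]. Pick indices with nonzero a[0]·b[0] = (-3)·(-3) = 9. Only the fibre through (0,0,·) is needed: R[0,0,:] = T[0,0,:] − Σₗ aₗ[0]bₗ[0]cₗ = [-18, -27, 18] − (0)·(0)·(2, -2, -1) = [-18, -27, 18]. Then w[k] = R[0,0,k] / 9 for each k, giving w = [-18, -27, 18] / 9 = (-2, -3, 2).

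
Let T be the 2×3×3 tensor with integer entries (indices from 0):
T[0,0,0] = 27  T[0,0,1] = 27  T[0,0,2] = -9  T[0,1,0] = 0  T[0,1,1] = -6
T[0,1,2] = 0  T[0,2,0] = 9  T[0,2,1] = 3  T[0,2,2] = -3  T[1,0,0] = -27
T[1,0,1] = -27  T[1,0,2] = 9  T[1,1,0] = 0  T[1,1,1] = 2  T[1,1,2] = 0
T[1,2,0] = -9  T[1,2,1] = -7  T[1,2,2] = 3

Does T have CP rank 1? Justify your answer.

No

The mode-3 unfolding of T (rows indexed by k, columns by (i,j) = (0,0), (0,1), (0,2), (1,0), (1,1), (1,2)) is [[27, 0, 9, -27, 0, -9], [27, -6, 3, -27, 2, -7], [-9, 0, -3, 9, 0, 3]].
There the 2×2 minor on rows k ∈ {0, 1}, columns (i,j) ∈ {(0,0), (0,1)} is det [[27, 0], [27, -6]] = -162 ≠ 0, so this unfolding has rank ≥ 2; CP rank is at least every unfolding rank, so rank(T) ≥ 2.
In particular rank(T) ≥ 2 > 1, so T is not rank-1.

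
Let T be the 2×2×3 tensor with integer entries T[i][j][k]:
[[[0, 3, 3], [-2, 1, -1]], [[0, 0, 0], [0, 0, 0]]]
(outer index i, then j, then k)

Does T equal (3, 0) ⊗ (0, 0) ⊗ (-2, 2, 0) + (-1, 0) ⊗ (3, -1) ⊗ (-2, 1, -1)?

No

Reconstruct entry (0,0,0) from the claimed factors: Σₗ aₗ[0]bₗ[0]cₗ[0] = (3)·(0)·(-2) + (-1)·(3)·(-2) = 6, but T[0,0,0] = 0. The claim is false.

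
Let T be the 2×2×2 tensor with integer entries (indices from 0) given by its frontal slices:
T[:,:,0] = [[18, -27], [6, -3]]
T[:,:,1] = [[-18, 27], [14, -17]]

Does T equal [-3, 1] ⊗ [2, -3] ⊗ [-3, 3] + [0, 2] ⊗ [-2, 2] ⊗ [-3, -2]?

Yes

Reconstruct entrywise from the claimed factors. For example, T[0,1,1] = 27 and Σₗ aₗ[0]bₗ[1]cₗ[1] = (-3)·(-3)·(3) + (0)·(2)·(-2) = 27; checking all 8 entries, every one matches. The claim holds.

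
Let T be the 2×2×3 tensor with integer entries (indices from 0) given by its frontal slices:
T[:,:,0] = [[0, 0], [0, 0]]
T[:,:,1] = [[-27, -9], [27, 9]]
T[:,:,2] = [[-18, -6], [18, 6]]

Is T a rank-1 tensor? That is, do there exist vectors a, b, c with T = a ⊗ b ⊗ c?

If T = a ⊗ b ⊗ c then every fibre of T is a multiple of the corresponding factor, so read the factors off the fibres through the nonzero entry T[0,0,1] = -27.
The mode-1 fibre T[:,0,1] = [-27, 27] gives a = [1, -1] (primitive direction); the mode-2 fibre T[0,:,1] = [-27, -9] gives b = [3, 1]; then c[k] = T[0,0,k] / (a[0]·b[0]) = [0, -27, -18] / 3 = [0, -9, -6].
Expanding [1, -1] ⊗ [3, 1] ⊗ [0, -9, -6] reproduces all 12 entries of T, so T = [1, -1] ⊗ [3, 1] ⊗ [0, -9, -6] and rank(T) ≤ 1.
Equivalently every frontal slice T[:,:,k] is c[k] times the rank-1 matrix [1, -1] ⊗ [3, 1]. So T has rank 1 (it is nonzero).

Yes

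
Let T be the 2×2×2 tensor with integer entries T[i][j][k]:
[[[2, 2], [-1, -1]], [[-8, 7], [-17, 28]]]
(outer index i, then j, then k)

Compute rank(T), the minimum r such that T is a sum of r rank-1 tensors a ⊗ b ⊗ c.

Lower bound: the mode-2 unfolding of T (rows indexed by j, columns by (i,k) = (0,0), (0,1), (1,0), (1,1)) is [[2, 2, -8, 7], [-1, -1, -17, 28]].
There the 2×2 minor on rows j ∈ {0, 1}, columns (i,k) ∈ {(0,0), (1,0)} is det [[2, -8], [-1, -17]] = -42 ≠ 0, so this unfolding has rank ≥ 2; CP rank is at least every unfolding rank, so rank(T) ≥ 2. (Unfolding ranks only ever bound the CP rank from below — rank(T) can be strictly larger than all of them — so the matching upper bound has to come from an explicit 2-term decomposition.)
Upper bound — finding two terms. Write S_k = T[:,:,k] for the frontal slices: S₀ = [[2, -1], [-8, -17]], S₁ = [[2, -1], [7, 28]].
If T = a₁ ⊗ b₁ ⊗ c₁ + a₂ ⊗ b₂ ⊗ c₂ then each S_k = c₁[k]·a₁b₁ᵀ + c₂[k]·a₂b₂ᵀ. S₀ and S₁ are linearly independent, so a₁b₁ᵀ and a₂b₂ᵀ must span the same plane of matrices: they are the rank-1 matrices of the form x·S₀ + y·S₁.
det(x·S₀ + y·S₁) is −42·x² + 21·xy + 63·y² = (-21)·(2·x − 3·y)(x + y), vanishing at (x:y) = (3:2) and (1:-1).
M₁ = 3·S₀ + 2·S₁ = [[10, -5], [-10, 5]] = 5·(1, -1)(2, -1)ᵀ and M₂ = S₀ − S₁ = [[0, 0], [-15, -45]] = (-15)·(0, 1)(1, 3)ᵀ, so take a₁ = (1, -1), b₁ = (2, -1), a₂ = (0, 1), b₂ = (1, 3).
Each slice is an integer combination of E₁ = a₁b₁ᵀ and E₂ = a₂b₂ᵀ: S₀ = E₁ − 6·E₂, S₁ = E₁ + 9·E₂; reading off coefficients, c₁ = (1, 1) and c₂ = (-6, 9).
Hence T = (1, -1) ⊗ (2, -1) ⊗ (1, 1) + (0, 1) ⊗ (1, 3) ⊗ (-6, 9), so rank(T) ≤ 2.
These bounds meet, so rank(T) = 2.
Check entry T[1,1,1] = 28: (-1)·(-1)·(1) + (1)·(3)·(9) = 28.

2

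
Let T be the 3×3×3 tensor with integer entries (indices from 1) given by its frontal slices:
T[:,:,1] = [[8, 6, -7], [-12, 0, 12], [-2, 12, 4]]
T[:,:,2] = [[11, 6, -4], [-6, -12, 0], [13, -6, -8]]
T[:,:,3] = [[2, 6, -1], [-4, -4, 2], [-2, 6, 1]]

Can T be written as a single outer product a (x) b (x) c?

No

The mode-2 unfolding of T (rows indexed by j, columns by (i,k) = (1,1), (1,2), (1,3), (2,1), (2,2), (2,3), (3,1), (3,2), (3,3)) is [[8, 11, 2, -12, -6, -4, -2, 13, -2], [6, 6, 6, 0, -12, -4, 12, -6, 6], [-7, -4, -1, 12, 0, 2, 4, -8, 1]].
There the 3×3 minor on rows j ∈ {1, 2, 3}, columns (i,k) ∈ {(1,1), (1,2), (1,3)} is det [[8, 11, 2], [6, 6, 6], [-7, -4, -1]] = -216 ≠ 0, so this unfolding has rank ≥ 3; CP rank is at least every unfolding rank, so rank(T) ≥ 3.
In particular rank(T) ≥ 3 > 1, so T is not rank-1.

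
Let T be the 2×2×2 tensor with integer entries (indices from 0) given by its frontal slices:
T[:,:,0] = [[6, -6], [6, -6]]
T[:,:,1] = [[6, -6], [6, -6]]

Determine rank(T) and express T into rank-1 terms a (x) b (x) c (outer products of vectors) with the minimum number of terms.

Lower bound: T ≠ 0 (e.g. T[0,0,0] = 6), so rank(T) ≥ 1.
Upper bound: the mode-1 fibre T[:,0,0] = [6, 6] gives a = (1, 1) (primitive direction); the mode-2 fibre T[0,:,0] = [6, -6] gives b = (1, -1); then c[k] = T[0,0,k] / (a[0]·b[0]) = [6, 6] / 1 = (6, 6).
Expanding (1, 1) (x) (1, -1) (x) (6, 6) reproduces all 8 entries of T, so T = (1, 1) (x) (1, -1) (x) (6, 6) and rank(T) ≤ 1.
These bounds meet, so rank(T) = 1.

rank(T) = 1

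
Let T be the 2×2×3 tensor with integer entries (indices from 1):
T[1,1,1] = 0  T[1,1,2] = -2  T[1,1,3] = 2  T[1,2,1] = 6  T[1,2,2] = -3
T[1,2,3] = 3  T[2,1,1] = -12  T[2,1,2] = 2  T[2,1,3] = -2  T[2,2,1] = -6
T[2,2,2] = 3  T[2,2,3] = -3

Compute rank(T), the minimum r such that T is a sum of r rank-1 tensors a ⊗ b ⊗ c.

Lower bound: the mode-1 unfolding of T (rows indexed by i, columns by (j,k) = (1,1), (1,2), (1,3), (2,1), (2,2), (2,3)) is [[0, -2, 2, 6, -3, 3], [-12, 2, -2, -6, 3, -3]].
There the 2×2 minor on rows i ∈ {1, 2}, columns (j,k) ∈ {(1,1), (1,2)} is det [[0, -2], [-12, 2]] = -24 ≠ 0, so this unfolding has rank ≥ 2; CP rank is at least every unfolding rank, so rank(T) ≥ 2. (Unfolding ranks only ever bound the CP rank from below — rank(T) can be strictly larger than all of them — so the matching upper bound has to come from an explicit 2-term decomposition.)
Upper bound — finding two terms. Write S_k = T[:,:,k] for the frontal slices: S₁ = [[0, 6], [-12, -6]], S₂ = [[-2, -3], [2, 3]], S₃ = [[2, 3], [-2, -3]].
If T = a₁ ⊗ b₁ ⊗ c₁ + a₂ ⊗ b₂ ⊗ c₂ then each S_k = c₁[k]·a₁b₁ᵀ + c₂[k]·a₂b₂ᵀ. S₁ and S₂ are linearly independent, so a₁b₁ᵀ and a₂b₂ᵀ must span the same plane of matrices: they are the rank-1 matrices of the form x·S₁ + y·S₂.
det(x·S₁ + y·S₂) is 72·x² − 36·xy = 36·(2·x − y)(x), vanishing at (x:y) = (1:2) and (0:1).
M₁ = S₁ + 2·S₂ = [[-4, 0], [-8, 0]] = (-4)·[1, 2][1, 0]ᵀ and M₂ = S₂ = [[-2, -3], [2, 3]] = −[1, -1][2, 3]ᵀ, so take a₁ = [1, 2], b₁ = [1, 0], a₂ = [1, -1], b₂ = [2, 3].
Each slice is an integer combination of E₁ = a₁b₁ᵀ and E₂ = a₂b₂ᵀ: S₁ = −4·E₁ + 2·E₂, S₂ = −E₂, S₃ = E₂; reading off coefficients, c₁ = [-4, 0, 0] and c₂ = [2, -1, 1].
Hence T = [1, 2] ⊗ [1, 0] ⊗ [-4, 0, 0] + [1, -1] ⊗ [2, 3] ⊗ [2, -1, 1], so rank(T) ≤ 2.
These bounds meet, so rank(T) = 2.

2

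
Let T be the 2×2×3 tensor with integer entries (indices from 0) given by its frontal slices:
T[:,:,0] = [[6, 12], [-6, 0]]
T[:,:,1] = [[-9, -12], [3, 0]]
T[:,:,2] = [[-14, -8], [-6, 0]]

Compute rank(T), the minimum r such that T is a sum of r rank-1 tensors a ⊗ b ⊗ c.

2

Lower bound: the mode-1 unfolding of T (rows indexed by i, columns by (j,k) = (0,0), (0,1), (0,2), (1,0), (1,1), (1,2)) is [[6, -9, -14, 12, -12, -8], [-6, 3, -6, 0, 0, 0]].
There the 2×2 minor on rows i ∈ {0, 1}, columns (j,k) ∈ {(0,0), (0,1)} is det [[6, -9], [-6, 3]] = -36 ≠ 0, so this unfolding has rank ≥ 2; CP rank is at least every unfolding rank, so rank(T) ≥ 2. (This is only a lower bound: in general the CP rank may exceed every unfolding rank, so we still need to exhibit 2 rank-1 terms summing to T.)
Upper bound — finding two terms. Write S_k = T[:,:,k] for the frontal slices: S₀ = [[6, 12], [-6, 0]], S₁ = [[-9, -12], [3, 0]], S₂ = [[-14, -8], [-6, 0]].
If T = a₁ ⊗ b₁ ⊗ c₁ + a₂ ⊗ b₂ ⊗ c₂ then each S_k = c₁[k]·a₁b₁ᵀ + c₂[k]·a₂b₂ᵀ. S₀ and S₁ are linearly independent, so a₁b₁ᵀ and a₂b₂ᵀ must span the same plane of matrices: they are the rank-1 matrices of the form x·S₀ + y·S₁.
det(x·S₀ + y·S₁) is 72·x² − 108·xy + 36·y² = 36·(2·x − y)(x − y), vanishing at (x:y) = (1:2) and (1:1).
M₁ = S₀ + 2·S₁ = [[-12, -12], [0, 0]] = (-12)·[1, 0][1, 1]ᵀ and M₂ = S₀ + S₁ = [[-3, 0], [-3, 0]] = (-3)·[1, 1][1, 0]ᵀ, so take a₁ = [1, 0], b₁ = [1, 1], a₂ = [1, 1], b₂ = [1, 0].
Each slice is an integer combination of E₁ = a₁b₁ᵀ and E₂ = a₂b₂ᵀ: S₀ = 12·E₁ − 6·E₂, S₁ = −12·E₁ + 3·E₂, S₂ = −8·E₁ − 6·E₂; reading off coefficients, c₁ = [12, -12, -8] and c₂ = [-6, 3, -6].
Hence T = [1, 0] ⊗ [1, 1] ⊗ [12, -12, -8] + [1, 1] ⊗ [1, 0] ⊗ [-6, 3, -6], so rank(T) ≤ 2.
These bounds meet, so rank(T) = 2.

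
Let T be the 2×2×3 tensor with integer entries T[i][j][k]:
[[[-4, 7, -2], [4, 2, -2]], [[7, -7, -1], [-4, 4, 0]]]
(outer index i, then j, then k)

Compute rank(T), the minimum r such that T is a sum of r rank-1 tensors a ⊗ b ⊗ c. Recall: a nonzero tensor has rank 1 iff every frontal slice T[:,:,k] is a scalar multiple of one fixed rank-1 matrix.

3

Lower bound: the mode-3 unfolding of T (rows indexed by k, columns by (i,j) = (0,0), (0,1), (1,0), (1,1)) is [[-4, 4, 7, -4], [7, 2, -7, 4], [-2, -2, -1, 0]].
There the 3×3 minor on rows k ∈ {0, 1, 2}, columns (i,j) ∈ {(0,0), (0,1), (1,0)} is det [[-4, 4, 7], [7, 2, -7], [-2, -2, -1]] = 78 ≠ 0, so this unfolding has rank ≥ 3; CP rank is at least every unfolding rank, so rank(T) ≥ 3. (This is only a lower bound: in general the CP rank may exceed every unfolding rank, so we still need to exhibit 3 rank-1 terms summing to T.)
Upper bound: T is a sum of 3 rank-1 terms, T = [1, -2] ⊗ [2, -1] ⊗ [-2, 2, 0] + [1, 0] ⊗ [1, 2] ⊗ [1, 2, -1] + [1, 1] ⊗ [1, 0] ⊗ [-1, 1, -1] (written with every a and b primitive with positive leading entry and the scale carried by c; CP decompositions are not unique, and this one is verified by expanding entrywise), so rank(T) ≤ 3.
These bounds meet, so rank(T) = 3.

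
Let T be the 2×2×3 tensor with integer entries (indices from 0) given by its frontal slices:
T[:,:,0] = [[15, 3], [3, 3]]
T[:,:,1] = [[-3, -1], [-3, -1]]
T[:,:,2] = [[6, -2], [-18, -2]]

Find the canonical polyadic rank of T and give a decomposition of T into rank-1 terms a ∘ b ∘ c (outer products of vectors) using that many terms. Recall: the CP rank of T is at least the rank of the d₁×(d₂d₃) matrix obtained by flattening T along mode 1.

rank(T) = 2

Lower bound: the mode-1 unfolding of T (rows indexed by i, columns by (j,k) = (0,0), (0,1), (0,2), (1,0), (1,1), (1,2)) is [[15, -3, 6, 3, -1, -2], [3, -3, -18, 3, -1, -2]].
There the 2×2 minor on rows i ∈ {0, 1}, columns (j,k) ∈ {(0,0), (0,1)} is det [[15, -3], [3, -3]] = -36 ≠ 0, so this unfolding has rank ≥ 2; CP rank is at least every unfolding rank, so rank(T) ≥ 2. (Flattening ranks never certify an upper bound on CP rank; for that we must actually write T with 2 rank-1 terms.)
Upper bound — finding two terms. Write S_k = T[:,:,k] for the frontal slices: S₀ = [[15, 3], [3, 3]], S₁ = [[-3, -1], [-3, -1]], S₂ = [[6, -2], [-18, -2]].
If T = a₁ ∘ b₁ ∘ c₁ + a₂ ∘ b₂ ∘ c₂ then each S_k = c₁[k]·a₁b₁ᵀ + c₂[k]·a₂b₂ᵀ. S₀ and S₁ are linearly independent, so a₁b₁ᵀ and a₂b₂ᵀ must span the same plane of matrices: they are the rank-1 matrices of the form x·S₀ + y·S₁.
det(x·S₀ + y·S₁) is 36·x² − 12·xy = 12·(3·x − y)(x), vanishing at (x:y) = (1:3) and (0:1).
M₁ = S₀ + 3·S₁ = [[6, 0], [-6, 0]] = 6·[1, -1][1, 0]ᵀ and M₂ = S₁ = [[-3, -1], [-3, -1]] = −[1, 1][3, 1]ᵀ, so take a₁ = [1, -1], b₁ = [1, 0], a₂ = [1, 1], b₂ = [3, 1].
Each slice is an integer combination of E₁ = a₁b₁ᵀ and E₂ = a₂b₂ᵀ: S₀ = 6·E₁ + 3·E₂, S₁ = −E₂, S₂ = 12·E₁ − 2·E₂; reading off coefficients, c₁ = [6, 0, 12] and c₂ = [3, -1, -2].
Hence T = [1, -1] ∘ [1, 0] ∘ [6, 0, 12] + [1, 1] ∘ [3, 1] ∘ [3, -1, -2], so rank(T) ≤ 2.
These bounds meet, so rank(T) = 2.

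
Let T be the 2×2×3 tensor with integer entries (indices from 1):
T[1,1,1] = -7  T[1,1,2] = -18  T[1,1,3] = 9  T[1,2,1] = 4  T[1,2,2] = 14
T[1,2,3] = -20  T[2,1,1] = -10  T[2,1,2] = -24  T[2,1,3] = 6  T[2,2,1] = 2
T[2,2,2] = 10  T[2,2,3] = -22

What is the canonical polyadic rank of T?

Lower bound: the mode-1 unfolding of T (rows indexed by i, columns by (j,k) = (1,1), (1,2), (1,3), (2,1), (2,2), (2,3)) is [[-7, -18, 9, 4, 14, -20], [-10, -24, 6, 2, 10, -22]].
There the 2×2 minor on rows i ∈ {1, 2}, columns (j,k) ∈ {(1,1), (1,2)} is det [[-7, -18], [-10, -24]] = -12 ≠ 0, so this unfolding has rank ≥ 2; CP rank is at least every unfolding rank, so rank(T) ≥ 2. (Unfolding ranks only ever bound the CP rank from below — rank(T) can be strictly larger than all of them — so the matching upper bound has to come from an explicit 2-term decomposition.)
Upper bound — finding two terms. Write S_k = T[:,:,k] for the frontal slices: S₁ = [[-7, 4], [-10, 2]], S₂ = [[-18, 14], [-24, 10]], S₃ = [[9, -20], [6, -22]].
If T = a₁ ⊗ b₁ ⊗ c₁ + a₂ ⊗ b₂ ⊗ c₂ then each S_k = c₁[k]·a₁b₁ᵀ + c₂[k]·a₂b₂ᵀ. S₁ and S₂ are linearly independent, so a₁b₁ᵀ and a₂b₂ᵀ must span the same plane of matrices: they are the rank-1 matrices of the form x·S₁ + y·S₂.
det(x·S₁ + y·S₂) is 26·x² + 130·xy + 156·y² = 26·(x + 3·y)(x + 2·y), vanishing at (x:y) = (3:-1) and (2:-1).
M₁ = 3·S₁ − S₂ = [[-3, -2], [-6, -4]] = −[1, 2][3, 2]ᵀ and M₂ = 2·S₁ − S₂ = [[4, -6], [4, -6]] = 2·[1, 1][2, -3]ᵀ, so take a₁ = [1, 2], b₁ = [3, 2], a₂ = [1, 1], b₂ = [2, -3].
Each slice is an integer combination of E₁ = a₁b₁ᵀ and E₂ = a₂b₂ᵀ: S₁ = −E₁ − 2·E₂, S₂ = −2·E₁ − 6·E₂, S₃ = −E₁ + 6·E₂; reading off coefficients, c₁ = [-1, -2, -1] and c₂ = [-2, -6, 6].
Hence T = [1, 2] ⊗ [3, 2] ⊗ [-1, -2, -1] + [1, 1] ⊗ [2, -3] ⊗ [-2, -6, 6], so rank(T) ≤ 2.
These bounds meet, so rank(T) = 2.
Check entry T[1,2,3] = -20: (1)·(2)·(-1) + (1)·(-3)·(6) = -20.

2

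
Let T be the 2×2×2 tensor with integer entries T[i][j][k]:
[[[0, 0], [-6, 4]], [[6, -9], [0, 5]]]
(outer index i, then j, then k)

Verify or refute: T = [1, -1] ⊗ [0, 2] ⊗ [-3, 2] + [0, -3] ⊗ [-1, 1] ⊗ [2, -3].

Yes

Reconstruct entrywise from the claimed factors. For example, T[0,1,1] = 4 and Σₗ aₗ[0]bₗ[1]cₗ[1] = (1)·(2)·(2) + (0)·(1)·(-3) = 4; checking all 8 entries, every one matches. The claim holds.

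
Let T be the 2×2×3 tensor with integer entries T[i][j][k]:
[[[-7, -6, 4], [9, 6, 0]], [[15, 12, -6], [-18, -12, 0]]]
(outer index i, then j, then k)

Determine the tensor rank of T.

Lower bound: the mode-1 unfolding of T (rows indexed by i, columns by (j,k) = (0,0), (0,1), (0,2), (1,0), (1,1), (1,2)) is [[-7, -6, 4, 9, 6, 0], [15, 12, -6, -18, -12, 0]].
There the 2×2 minor on rows i ∈ {0, 1}, columns (j,k) ∈ {(0,0), (0,1)} is det [[-7, -6], [15, 12]] = 6 ≠ 0, so this unfolding has rank ≥ 2; CP rank is at least every unfolding rank, so rank(T) ≥ 2. (Unfolding ranks only ever bound the CP rank from below — rank(T) can be strictly larger than all of them — so the matching upper bound has to come from an explicit 2-term decomposition.)
Upper bound — finding two terms. Write S_k = T[:,:,k] for the frontal slices: S₀ = [[-7, 9], [15, -18]], S₁ = [[-6, 6], [12, -12]], S₂ = [[4, 0], [-6, 0]].
If T = a₁ ∘ b₁ ∘ c₁ + a₂ ∘ b₂ ∘ c₂ then each S_k = c₁[k]·a₁b₁ᵀ + c₂[k]·a₂b₂ᵀ. S₀ and S₁ are linearly independent, so a₁b₁ᵀ and a₂b₂ᵀ must span the same plane of matrices: they are the rank-1 matrices of the form x·S₀ + y·S₁.
det(x·S₀ + y·S₁) is −9·x² − 6·xy = (-3)·(3·x + 2·y)(x), vanishing at (x:y) = (2:-3) and (0:1).
M₁ = 2·S₀ − 3·S₁ = [[4, 0], [-6, 0]] = 2·(2, -3)(1, 0)ᵀ and M₂ = S₁ = [[-6, 6], [12, -12]] = (-6)·(1, -2)(1, -1)ᵀ, so take a₁ = (2, -3), b₁ = (1, 0), a₂ = (1, -2), b₂ = (1, -1).
Each slice is an integer combination of E₁ = a₁b₁ᵀ and E₂ = a₂b₂ᵀ: S₀ = E₁ − 9·E₂, S₁ = −6·E₂, S₂ = 2·E₁; reading off coefficients, c₁ = (1, 0, 2) and c₂ = (-9, -6, 0).
Hence T = (2, -3) ∘ (1, 0) ∘ (1, 0, 2) + (1, -2) ∘ (1, -1) ∘ (-9, -6, 0), so rank(T) ≤ 2.
These bounds meet, so rank(T) = 2.

2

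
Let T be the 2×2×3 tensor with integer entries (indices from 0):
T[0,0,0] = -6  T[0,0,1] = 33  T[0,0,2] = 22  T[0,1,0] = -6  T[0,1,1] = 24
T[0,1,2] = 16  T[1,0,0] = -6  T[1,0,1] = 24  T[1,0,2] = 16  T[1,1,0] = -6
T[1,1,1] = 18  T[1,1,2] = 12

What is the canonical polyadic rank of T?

2

Lower bound: in the mode-3 unfolding of T (rows indexed by k, columns by (i,j)) the 2×2 minor on rows k ∈ {0, 1}, columns (i,j) ∈ {(0,0), (0,1)} is det [[-6, -6], [33, 24]] = 54 ≠ 0, so that unfolding has rank ≥ 2 and hence rank(T) ≥ 2 (CP rank is at least every unfolding rank, though it can be larger).
Upper bound: with S_k = T[:,:,k], the two rank-1 terms a₁b₁ᵀ, a₂b₂ᵀ are the rank-1 members of the pencil x·S₀ + y·S₁.
det(x·S₀ + y·S₁) is −18·xy + 18·y² = (-18)·(x − y)(y), vanishing at (x:y) = (1:1) and (1:0).
M₁ = S₀ + S₁ = [[27, 18], [18, 12]] = 3·[3, 2][3, 2]ᵀ and M₂ = S₀ = [[-6, -6], [-6, -6]] = (-6)·[1, 1][1, 1]ᵀ, so take a₁ = [3, 2], b₁ = [3, 2], a₂ = [1, 1], b₂ = [1, 1].
Each slice is an integer combination of E₁ = a₁b₁ᵀ and E₂ = a₂b₂ᵀ: S₀ = −6·E₂, S₁ = 3·E₁ + 6·E₂, S₂ = 2·E₁ + 4·E₂; reading off coefficients, c₁ = [0, 3, 2] and c₂ = [-6, 6, 4].
Hence T = [3, 2] ⊗ [3, 2] ⊗ [0, 3, 2] + [1, 1] ⊗ [1, 1] ⊗ [-6, 6, 4], so rank(T) ≤ 2.
These bounds meet, so rank(T) = 2.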